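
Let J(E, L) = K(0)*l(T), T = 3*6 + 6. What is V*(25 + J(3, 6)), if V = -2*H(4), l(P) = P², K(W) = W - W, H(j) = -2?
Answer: 100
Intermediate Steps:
T = 24 (T = 18 + 6 = 24)
K(W) = 0
V = 4 (V = -2*(-2) = 4)
J(E, L) = 0 (J(E, L) = 0*24² = 0*576 = 0)
V*(25 + J(3, 6)) = 4*(25 + 0) = 4*25 = 100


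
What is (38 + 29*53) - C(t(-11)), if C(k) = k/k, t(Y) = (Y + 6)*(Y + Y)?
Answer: 1574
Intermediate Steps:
t(Y) = 2*Y*(6 + Y) (t(Y) = (6 + Y)*(2*Y) = 2*Y*(6 + Y))
C(k) = 1
(38 + 29*53) - C(t(-11)) = (38 + 29*53) - 1*1 = (38 + 1537) - 1 = 1575 - 1 = 1574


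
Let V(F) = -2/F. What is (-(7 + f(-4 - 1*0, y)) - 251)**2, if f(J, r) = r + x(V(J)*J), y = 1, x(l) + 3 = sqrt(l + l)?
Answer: 65532 + 1024*I ≈ 65532.0 + 1024.0*I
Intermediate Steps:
x(l) = -3 + sqrt(2)*sqrt(l) (x(l) = -3 + sqrt(l + l) = -3 + sqrt(2*l) = -3 + sqrt(2)*sqrt(l))
f(J, r) = -3 + r + 2*I (f(J, r) = r + (-3 + sqrt(2)*sqrt((-2/J)*J)) = r + (-3 + sqrt(2)*sqrt(-2)) = r + (-3 + sqrt(2)*(I*sqrt(2))) = r + (-3 + 2*I) = -3 + r + 2*I)
(-(7 + f(-4 - 1*0, y)) - 251)**2 = (-(7 + (-3 + 1 + 2*I)) - 251)**2 = (-(7 + (-2 + 2*I)) - 251)**2 = (-(5 + 2*I) - 251)**2 = ((-5 - 2*I) - 251)**2 = (-256 - 2*I)**2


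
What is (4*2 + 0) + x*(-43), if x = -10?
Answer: 438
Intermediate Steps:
(4*2 + 0) + x*(-43) = (4*2 + 0) - 10*(-43) = (8 + 0) + 430 = 8 + 430 = 438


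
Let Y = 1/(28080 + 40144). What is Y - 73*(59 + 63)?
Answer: -607602943/68224 ≈ -8906.0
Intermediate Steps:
Y = 1/68224 ≈ 1.4658e-5
Y - 73*(59 + 63) = 1/68224 - 73*(59 + 63) = 1/68224 - 73*122 = 1/68224 - 8906 = -607602943/68224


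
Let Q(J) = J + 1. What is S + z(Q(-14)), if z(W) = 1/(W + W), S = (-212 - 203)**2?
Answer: 4477849/26 ≈ 1.7223e+5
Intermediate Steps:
Q(J) = 1 + J
S = 172225 (S = (-415)**2 = 172225)
z(W) = 1/(2*W)
S + z(Q(-14)) = 172225 + 1/(2*(1 - 14)) = 172225 + (1/2)/(-13) = 172225 + (1/2)*(-1/13) = 172225 - 1/26 = 4477849/26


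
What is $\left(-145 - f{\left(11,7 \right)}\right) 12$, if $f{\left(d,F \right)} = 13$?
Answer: $-1896$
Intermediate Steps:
$\left(-145 - f{\left(11,7 \right)}\right) 12 = \left(-145 - 13\right) 12 = \left(-158\right) 12 = -1896$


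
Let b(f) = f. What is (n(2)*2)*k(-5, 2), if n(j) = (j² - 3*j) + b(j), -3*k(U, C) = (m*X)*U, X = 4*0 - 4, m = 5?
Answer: 0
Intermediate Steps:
X = -4 (X = 0 - 4 = -4)
k(U, C) = 20*U/3 (k(U, C) = -5*(-4)*U/3 = -(-20)*U/3 = 20*U/3)
n(j) = j² - 2*j (n(j) = (j² - 3*j) + j = j² - 2*j)
(n(2)*2)*k(-5, 2) = ((2*(-2 + 2))*2)*((20/3)*(-5)) = ((2*0)*2)*(-100/3) = (0*2)*(-100/3) = 0*(-100/3) = 0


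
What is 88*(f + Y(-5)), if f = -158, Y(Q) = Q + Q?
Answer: -14784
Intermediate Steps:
Y(Q) = 2*Q
88*(f + Y(-5)) = 88*(-158 + 2*(-5)) = 88*(-158 - 10) = 88*(-168) = -14784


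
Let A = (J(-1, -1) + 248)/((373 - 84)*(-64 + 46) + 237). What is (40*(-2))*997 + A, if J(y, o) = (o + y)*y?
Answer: -79201730/993 ≈ -79760.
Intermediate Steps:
J(y, o) = y*(o + y)
A = -50/993 (A = (-(-1 - 1) + 248)/((373 - 84)*(-64 + 46) + 237) = (-1*(-2) + 248)/(289*(-18) + 237) = (2 + 248)/(-5202 + 237) = 250/(-4965) = 250*(-1/4965) = -50/993 ≈ -0.050352)
(40*(-2))*997 + A = (40*(-2))*997 - 50/993 = -80*997 - 50/993 = -79760 - 50/993 = -79201730/993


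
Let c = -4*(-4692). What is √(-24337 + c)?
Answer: I*√5569 ≈ 74.626*I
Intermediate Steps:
c = 18768
√(-24337 + c) = √(-24337 + 18768) = √(-5569) = I*√5569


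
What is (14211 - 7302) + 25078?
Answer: 31987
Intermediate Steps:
(14211 - 7302) + 25078 = 6909 + 25078 = 31987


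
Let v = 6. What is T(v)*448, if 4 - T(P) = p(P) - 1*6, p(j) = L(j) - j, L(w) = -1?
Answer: 7616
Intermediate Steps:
p(j) = -1 - j
T(P) = 11 + P (T(P) = 4 - ((-1 - P) - 1*6) = 4 - ((-1 - P) - 6) = 4 - (-7 - P) = 4 + (7 + P) = 11 + P)
T(v)*448 = (11 + 6)*448 = 17*448 = 7616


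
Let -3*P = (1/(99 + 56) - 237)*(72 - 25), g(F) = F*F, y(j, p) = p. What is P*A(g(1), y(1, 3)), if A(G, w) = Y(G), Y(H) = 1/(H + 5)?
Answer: 863249/1395 ≈ 618.82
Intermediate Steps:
g(F) = F²
Y(H) = 1/(5 + H)
A(G, w) = 1/(5 + G)
P = 1726498/465 (P = -(1/(99 + 56) - 237)*(72 - 25)/3 = -(1/155 - 237)*47/3 = -(-36734)*47/465 = -⅓*(-1726498/155) = 1726498/465 ≈ 3712.9)
P*A(g(1), y(1, 3)) = 1726498/(465*(5 + 1²)) = 1726498/(465*(5 + 1)) = (1726498/465)/6 = (1726498/465)*(⅙) = 863249/1395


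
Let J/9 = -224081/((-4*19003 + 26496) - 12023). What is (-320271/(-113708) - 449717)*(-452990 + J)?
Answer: 67875953014405206265/333213172 ≈ 2.0370e+11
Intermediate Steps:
J = 672243/20513 (J = 9*(-224081/((-4*19003 + 26496) - 12023)) = 9*(-224081/((-76012 + 26496) - 12023)) = 9*(-224081/(-49516 - 12023)) = 9*(-224081/(-61539)) = 9*(-224081*(-1/61539)) = 9*(224081/61539) = 672243/20513 ≈ 32.772)
(-320271/(-113708) - 449717)*(-452990 + J) = (-320271/(-113708) - 449717)*(-452990 + 672243/20513) = (-320271*(-1/113708) - 449717)*(-9291511627/20513) = (45753/16244 - 449717)*(-9291511627/20513) = -7305157195/16244*(-9291511627/20513) = 67875953014405206265/333213172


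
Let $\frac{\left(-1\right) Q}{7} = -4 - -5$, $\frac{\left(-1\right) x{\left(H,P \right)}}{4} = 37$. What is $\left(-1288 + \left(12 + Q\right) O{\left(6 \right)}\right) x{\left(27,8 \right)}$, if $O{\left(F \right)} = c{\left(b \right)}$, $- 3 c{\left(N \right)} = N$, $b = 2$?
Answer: $\frac{573352}{3} \approx 1.9112 \cdot 10^{5}$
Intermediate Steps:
$c{\left(N \right)} = - \frac{N}{3}$
$x{\left(H,P \right)} = -148$ ($x{\left(H,P \right)} = \left(-4\right) 37 = -148$)
$O{\left(F \right)} = - \frac{2}{3}$ ($O{\left(F \right)} = \left(- \frac{1}{3}\right) 2 = - \frac{2}{3}$)
$Q = -7$ ($Q = - 7 \left(-4 - -5\right) = - 7 \left(-4 + 5\right) = \left(-7\right) 1 = -7$)
$\left(-1288 + \left(12 + Q\right) O{\left(6 \right)}\right) x{\left(27,8 \right)} = \left(-1288 + \left(12 - 7\right) \left(- \frac{2}{3}\right)\right) \left(-148\right) = \left(-1288 + 5 \left(- \frac{2}{3}\right)\right) \left(-148\right) = \left(-1288 - \frac{10}{3}\right) \left(-148\right) = \left(- \frac{3874}{3}\right) \left(-148\right) = \frac{573352}{3}$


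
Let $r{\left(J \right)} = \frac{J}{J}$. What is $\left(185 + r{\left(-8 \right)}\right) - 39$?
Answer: $147$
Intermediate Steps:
$r{\left(J \right)} = 1$
$\left(185 + r{\left(-8 \right)}\right) - 39 = \left(185 + 1\right) - 39 = 186 - 39 = 147$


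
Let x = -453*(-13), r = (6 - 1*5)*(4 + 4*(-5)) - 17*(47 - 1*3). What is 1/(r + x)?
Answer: 1/5125 ≈ 0.00019512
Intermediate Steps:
r = -764 (r = (6 - 5)*(4 - 20) - 17*(47 - 3) = 1*(-16) - 17*44 = -16 - 748 = -764)
x = 5889
1/(r + x) = 1/(-764 + 5889) = 1/5125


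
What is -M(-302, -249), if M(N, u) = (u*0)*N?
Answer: 0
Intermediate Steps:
M(N, u) = 0 (M(N, u) = 0*N = 0)
-M(-302, -249) = -1*0 = 0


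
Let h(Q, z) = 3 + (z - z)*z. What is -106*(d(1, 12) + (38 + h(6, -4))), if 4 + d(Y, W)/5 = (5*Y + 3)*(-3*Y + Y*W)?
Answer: -40386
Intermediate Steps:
h(Q, z) = 3 (h(Q, z) = 3 + 0*z = 3 + 0 = 3)
d(Y, W) = -20 + 5*(3 + 5*Y)*(-3*Y + W*Y) (d(Y, W) = -20 + 5*((5*Y + 3)*(-3*Y + Y*W)) = -20 + 5*((3 + 5*Y)*(-3*Y + W*Y)) = -20 + 5*(3 + 5*Y)*(-3*Y + W*Y))
-106*(d(1, 12) + (38 + h(6, -4))) = -106*((-20 - 75*1**2 - 45*1 + 15*12*1 + 25*12*1**2) + (38 + 3)) = -106*((-20 - 75*1 - 45 + 180 + 25*12*1) + 41) = -106*((-20 - 75 - 45 + 180 + 300) + 41) = -106*(340 + 41) = -106*381 = -40386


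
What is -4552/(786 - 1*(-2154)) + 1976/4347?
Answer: -166406/152145 ≈ -1.0937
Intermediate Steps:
-4552/(786 - 1*(-2154)) + 1976/4347 = -4552/(786 + 2154) + 1976*(1/4347) = -4552/2940 + 1976/4347 = -4552*1/2940 + 1976/4347 = -1138/735 + 1976/4347 = -166406/152145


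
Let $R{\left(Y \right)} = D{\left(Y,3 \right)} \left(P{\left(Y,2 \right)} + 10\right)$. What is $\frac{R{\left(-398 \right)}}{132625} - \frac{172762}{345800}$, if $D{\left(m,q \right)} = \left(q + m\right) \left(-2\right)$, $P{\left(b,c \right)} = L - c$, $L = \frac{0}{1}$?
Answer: $- \frac{82908417}{183446900} \approx -0.45195$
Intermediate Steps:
$L = 0$ ($L = 0 \cdot 1 = 0$)
$P{\left(b,c \right)} = - c$ ($P{\left(b,c \right)} = 0 - c = - c$)
$D{\left(m,q \right)} = - 2 m - 2 q$ ($D{\left(m,q \right)} = \left(m + q\right) \left(-2\right) = - 2 m - 2 q$)
$R{\left(Y \right)} = -48 - 16 Y$ ($R{\left(Y \right)} = \left(- 2 Y - 6\right) \left(\left(-1\right) 2 + 10\right) = \left(- 2 Y - 6\right) \left(-2 + 10\right) = \left(-6 - 2 Y\right) 8 = -48 - 16 Y$)
$\frac{R{\left(-398 \right)}}{132625} - \frac{172762}{345800} = \frac{-48 - -6368}{132625} - \frac{172762}{345800} = \left(-48 + 6368\right) \frac{1}{132625} - \frac{86381}{172900} = 6320 \cdot \frac{1}{132625} - \frac{86381}{172900} = \frac{1264}{26525} - \frac{86381}{172900} = - \frac{82908417}{183446900}$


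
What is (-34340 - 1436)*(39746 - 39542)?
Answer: -7298304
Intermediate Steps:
(-34340 - 1436)*(39746 - 39542) = -35776*204 = -7298304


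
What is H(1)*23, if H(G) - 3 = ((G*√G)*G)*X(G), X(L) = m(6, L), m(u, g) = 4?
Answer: 161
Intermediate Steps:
X(L) = 4
H(G) = 3 + 4*G^(5/2) (H(G) = 3 + ((G*√G)*G)*4 = 3 + (G^(3/2)*G)*4 = 3 + G^(5/2)*4 = 3 + 4*G^(5/2))
H(1)*23 = (3 + 4*1^(5/2))*23 = (3 + 4*1)*23 = (3 + 4)*23 = 7*23 = 161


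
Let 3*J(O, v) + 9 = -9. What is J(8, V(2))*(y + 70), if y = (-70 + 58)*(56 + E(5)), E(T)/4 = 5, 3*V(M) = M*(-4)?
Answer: 5052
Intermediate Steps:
V(M) = -4*M/3 (V(M) = (M*(-4))/3 = (-4*M)/3 = -4*M/3)
E(T) = 20 (E(T) = 4*5 = 20)
J(O, v) = -6 (J(O, v) = -3 + (1/3)*(-9) = -3 - 3 = -6)
y = -912 (y = (-70 + 58)*(56 + 20) = -12*76 = -912)
J(8, V(2))*(y + 70) = -6*(-912 + 70) = -6*(-842) = 5052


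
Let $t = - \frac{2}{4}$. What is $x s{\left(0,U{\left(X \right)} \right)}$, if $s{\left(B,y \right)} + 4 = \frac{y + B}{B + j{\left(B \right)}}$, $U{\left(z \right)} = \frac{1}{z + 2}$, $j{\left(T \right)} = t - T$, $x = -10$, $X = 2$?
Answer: $45$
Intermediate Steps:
$t = - \frac{1}{2}$ ($t = \left(-2\right) \frac{1}{4} = - \frac{1}{2} \approx -0.5$)
$j{\left(T \right)} = - \frac{1}{2} - T$
$U{\left(z \right)} = \frac{1}{2 + z}$
$s{\left(B,y \right)} = -4 - 2 B - 2 y$ ($s{\left(B,y \right)} = -4 + \frac{y + B}{B - \left(\frac{1}{2} + B\right)} = -4 + \frac{B + y}{- \frac{1}{2}} = -4 + \left(B + y\right) \left(-2\right) = -4 - \left(2 B + 2 y\right) = -4 - 2 B - 2 y$)
$x s{\left(0,U{\left(X \right)} \right)} = - 10 \left(-4 - 0 - \frac{2}{2 + 2}\right) = - 10 \left(-4 + 0 - \frac{2}{4}\right) = - 10 \left(-4 + 0 - \frac{1}{2}\right) = \left(-10\right) \left(- \frac{9}{2}\right) = 45$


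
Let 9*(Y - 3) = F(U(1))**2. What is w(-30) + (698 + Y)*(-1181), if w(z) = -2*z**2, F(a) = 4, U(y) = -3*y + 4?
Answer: -7486025/9 ≈ -8.3178e+5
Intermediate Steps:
U(y) = 4 - 3*y
Y = 43/9 (Y = 3 + (1/9)*4**2 = 3 + (1/9)*16 = 3 + 16/9 = 43/9 ≈ 4.7778)
w(-30) + (698 + Y)*(-1181) = -2*(-30)**2 + (698 + 43/9)*(-1181) = -2*900 + (6325/9)*(-1181) = -1800 - 7469825/9 = -7486025/9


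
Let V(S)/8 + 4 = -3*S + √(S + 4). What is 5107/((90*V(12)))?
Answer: -5107/25920 ≈ -0.19703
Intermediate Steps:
V(S) = -32 - 24*S + 8*√(4 + S) (V(S) = -32 + 8*(-3*S + √(S + 4)) = -32 + 8*(-3*S + √(4 + S)) = -32 + 8*(√(4 + S) - 3*S) = -32 + (-24*S + 8*√(4 + S)) = -32 - 24*S + 8*√(4 + S))
5107/((90*V(12))) = 5107/((90*(-32 - 24*12 + 8*√(4 + 12)))) = 5107/((90*(-32 - 288 + 8*√16))) = 5107/((90*(-32 - 288 + 8*4))) = 5107/((90*(-32 - 288 + 32))) = 5107/((90*(-288))) = 5107/(-25920) = 5107*(-1/25920) = -5107/25920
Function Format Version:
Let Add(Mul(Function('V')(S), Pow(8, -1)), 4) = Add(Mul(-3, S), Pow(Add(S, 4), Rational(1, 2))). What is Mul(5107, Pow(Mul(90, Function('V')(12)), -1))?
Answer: Rational(-5107, 25920) ≈ -0.19703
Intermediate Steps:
Function('V')(S) = Add(-32, Mul(-24, S), Mul(8, Pow(Add(4, S), Rational(1, 2)))) (Function('V')(S) = Add(-32, Mul(8, Add(Mul(-3, S), Pow(Add(S, 4), Rational(1, 2))))) = Add(-32, Mul(8, Add(Mul(-3, S), Pow(Add(4, S), Rational(1, 2))))) = Add(-32, Mul(8, Add(Pow(Add(4, S), Rational(1, 2)), Mul(-3, S)))) = Add(-32, Add(Mul(-24, S), Mul(8, Pow(Add(4, S), Rational(1, 2))))) = Add(-32, Mul(-24, S), Mul(8, Pow(Add(4, S), Rational(1, 2)))))
Mul(5107, Pow(Mul(90, Function('V')(12)), -1)) = Mul(5107, Pow(Mul(90, Add(-32, Mul(-24, 12), Mul(8, Pow(Add(4, 12), Rational(1, 2))))), -1)) = Mul(5107, Pow(Mul(90, Add(-32, -288, Mul(8, Pow(16, Rational(1, 2))))), -1)) = Mul(5107, Pow(Mul(90, Add(-32, -288, Mul(8, 4))), -1)) = Mul(5107, Pow(Mul(90, Add(-32, -288, 32)), -1)) = Mul(5107, Pow(Mul(90, -288), -1)) = Mul(5107, Pow(-25920, -1)) = Mul(5107, Rational(-1, 25920)) = Rational(-5107, 25920)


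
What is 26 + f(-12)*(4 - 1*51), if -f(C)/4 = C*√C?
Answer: 26 - 4512*I*√3 ≈ 26.0 - 7815.0*I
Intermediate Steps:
f(C) = -4*C^(3/2) (f(C) = -4*C*√C = -4*C^(3/2))
26 + f(-12)*(4 - 1*51) = 26 + (-(-96)*I*√3)*(4 - 1*51) = 26 + (-(-96)*I*√3)*(4 - 51) = 26 + (96*I*√3)*(-47) = 26 - 4512*I*√3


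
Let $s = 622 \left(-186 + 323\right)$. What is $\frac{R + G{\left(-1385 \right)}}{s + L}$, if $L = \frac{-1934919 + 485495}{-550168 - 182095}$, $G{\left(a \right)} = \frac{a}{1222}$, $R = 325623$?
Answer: $\frac{291374712481223}{76253421638732} \approx 3.8211$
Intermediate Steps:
$G{\left(a \right)} = \frac{a}{1222}$ ($G{\left(a \right)} = a \frac{1}{1222} = \frac{a}{1222}$)
$L = \frac{1449424}{732263}$ ($L = - \frac{1449424}{-732263} = \left(-1449424\right) \left(- \frac{1}{732263}\right) = \frac{1449424}{732263} \approx 1.9794$)
$s = 85214$ ($s = 622 \cdot 137 = 85214$)
$\frac{R + G{\left(-1385 \right)}}{s + L} = \frac{325623 + \frac{1}{1222} \left(-1385\right)}{85214 + \frac{1449424}{732263}} = \frac{325623 - \frac{1385}{1222}}{\frac{62400508706}{732263}} = \frac{397909921}{1222} \cdot \frac{732263}{62400508706} = \frac{291374712481223}{76253421638732}$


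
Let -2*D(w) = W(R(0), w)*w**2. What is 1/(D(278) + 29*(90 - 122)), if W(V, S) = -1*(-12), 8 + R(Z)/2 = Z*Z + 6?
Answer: -1/464632 ≈ -2.1522e-6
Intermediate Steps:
R(Z) = -4 + 2*Z**2 (R(Z) = -16 + 2*(Z*Z + 6) = -16 + 2*(Z**2 + 6) = -16 + 2*(6 + Z**2) = -16 + (12 + 2*Z**2) = -4 + 2*Z**2)
W(V, S) = 12
D(w) = -6*w**2
1/(D(278) + 29*(90 - 122)) = 1/(-6*278**2 + 29*(90 - 122)) = 1/(-6*77284 + 29*(-32)) = 1/(-463704 - 928) = 1/(-464632) = -1/464632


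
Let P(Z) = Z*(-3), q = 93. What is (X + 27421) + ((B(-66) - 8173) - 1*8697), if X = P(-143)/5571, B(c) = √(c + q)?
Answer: 19593350/1857 + 3*√3 ≈ 10556.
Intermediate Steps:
P(Z) = -3*Z
B(c) = √(93 + c) (B(c) = √(c + 93) = √(93 + c))
X = 143/1857 (X = -3*(-143)/5571 = 429*(1/5571) = 143/1857 ≈ 0.077006)
(X + 27421) + ((B(-66) - 8173) - 1*8697) = (143/1857 + 27421) + ((√(93 - 66) - 8173) - 1*8697) = 50920940/1857 + ((√27 - 8173) - 8697) = 50920940/1857 + ((3*√3 - 8173) - 8697) = 50920940/1857 + ((-8173 + 3*√3) - 8697) = 50920940/1857 + (-16870 + 3*√3) = 19593350/1857 + 3*√3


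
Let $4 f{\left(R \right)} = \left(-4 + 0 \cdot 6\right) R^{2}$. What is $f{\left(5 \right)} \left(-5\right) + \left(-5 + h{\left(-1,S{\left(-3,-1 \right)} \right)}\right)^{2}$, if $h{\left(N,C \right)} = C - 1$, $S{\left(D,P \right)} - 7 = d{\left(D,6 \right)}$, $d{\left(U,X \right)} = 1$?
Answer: $129$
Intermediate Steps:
$S{\left(D,P \right)} = 8$ ($S{\left(D,P \right)} = 7 + 1 = 8$)
$h{\left(N,C \right)} = -1 + C$ ($h{\left(N,C \right)} = C - 1 = -1 + C$)
$f{\left(R \right)} = - R^{2}$ ($f{\left(R \right)} = \frac{\left(-4 + 0 \cdot 6\right) R^{2}}{4} = \frac{\left(-4 + 0\right) R^{2}}{4} = \frac{\left(-4\right) R^{2}}{4} = - R^{2}$)
$f{\left(5 \right)} \left(-5\right) + \left(-5 + h{\left(-1,S{\left(-3,-1 \right)} \right)}\right)^{2} = - 5^{2} \left(-5\right) + \left(-5 + \left(-1 + 8\right)\right)^{2} = \left(-1\right) 25 \left(-5\right) + \left(-5 + 7\right)^{2} = \left(-25\right) \left(-5\right) + 2^{2} = 125 + 4 = 129$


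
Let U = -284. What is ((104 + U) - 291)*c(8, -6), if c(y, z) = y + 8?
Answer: -7536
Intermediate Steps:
c(y, z) = 8 + y
((104 + U) - 291)*c(8, -6) = ((104 - 284) - 291)*(8 + 8) = (-180 - 291)*16 = -471*16 = -7536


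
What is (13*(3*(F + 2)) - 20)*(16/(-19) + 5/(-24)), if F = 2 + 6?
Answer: -88615/228 ≈ -388.66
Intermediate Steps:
F = 8
(13*(3*(F + 2)) - 20)*(16/(-19) + 5/(-24)) = (13*(3*(8 + 2)) - 20)*(16/(-19) + 5/(-24)) = (13*(3*10) - 20)*(16*(-1/19) + 5*(-1/24)) = (13*30 - 20)*(-16/19 - 5/24) = (390 - 20)*(-479/456) = 370*(-479/456) = -88615/228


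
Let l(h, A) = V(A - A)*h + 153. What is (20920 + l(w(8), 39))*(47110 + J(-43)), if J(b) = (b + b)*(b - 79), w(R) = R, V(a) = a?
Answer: 1213846946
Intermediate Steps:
J(b) = 2*b*(-79 + b) (J(b) = (2*b)*(-79 + b) = 2*b*(-79 + b))
l(h, A) = 153 (l(h, A) = (A - A)*h + 153 = 0*h + 153 = 0 + 153 = 153)
(20920 + l(w(8), 39))*(47110 + J(-43)) = (20920 + 153)*(47110 + 2*(-43)*(-79 - 43)) = 21073*(47110 + 2*(-43)*(-122)) = 21073*(47110 + 10492) = 21073*57602 = 1213846946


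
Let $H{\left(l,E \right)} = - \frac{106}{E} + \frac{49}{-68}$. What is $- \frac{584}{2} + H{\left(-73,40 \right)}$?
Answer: $- \frac{50213}{170} \approx -295.37$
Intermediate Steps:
$H{\left(l,E \right)} = - \frac{49}{68} - \frac{106}{E}$ ($H{\left(l,E \right)} = - \frac{106}{E} + 49 \left(- \frac{1}{68}\right) = - \frac{106}{E} - \frac{49}{68} = - \frac{49}{68} - \frac{106}{E}$)
$- \frac{584}{2} + H{\left(-73,40 \right)} = - \frac{584}{2} - \left(\frac{49}{68} + \frac{106}{40}\right) = \left(-584\right) \frac{1}{2} - \frac{573}{170} = -292 - \frac{573}{170} = - \frac{50213}{170}$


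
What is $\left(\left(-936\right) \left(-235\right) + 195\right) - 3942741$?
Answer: $-3722586$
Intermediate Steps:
$\left(\left(-936\right) \left(-235\right) + 195\right) - 3942741 = \left(219960 + 195\right) - 3942741 = 220155 - 3942741 = -3722586$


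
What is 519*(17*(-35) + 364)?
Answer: -119889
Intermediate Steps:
519*(17*(-35) + 364) = 519*(-595 + 364) = 519*(-231) = -119889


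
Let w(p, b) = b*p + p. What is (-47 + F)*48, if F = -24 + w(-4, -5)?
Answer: -2640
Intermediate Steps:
w(p, b) = p + b*p
F = -8 (F = -24 - 4*(1 - 5) = -24 - 4*(-4) = -24 + 16 = -8)
(-47 + F)*48 = (-47 - 8)*48 = -55*48 = -2640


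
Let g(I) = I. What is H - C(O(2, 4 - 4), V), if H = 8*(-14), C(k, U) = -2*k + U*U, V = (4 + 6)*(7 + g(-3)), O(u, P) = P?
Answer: -1712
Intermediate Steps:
V = 40 (V = (4 + 6)*(7 - 3) = 10*4 = 40)
C(k, U) = U² - 2*k (C(k, U) = -2*k + U² = U² - 2*k)
H = -112
H - C(O(2, 4 - 4), V) = -112 - (40² - 2*(4 - 4)) = -112 - (1600 - 2*0) = -112 - (1600 + 0) = -112 - 1*1600 = -112 - 1600 = -1712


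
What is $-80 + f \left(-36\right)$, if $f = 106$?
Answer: $-3896$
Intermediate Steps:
$-80 + f \left(-36\right) = -80 + 106 \left(-36\right) = -80 - 3816 = -3896$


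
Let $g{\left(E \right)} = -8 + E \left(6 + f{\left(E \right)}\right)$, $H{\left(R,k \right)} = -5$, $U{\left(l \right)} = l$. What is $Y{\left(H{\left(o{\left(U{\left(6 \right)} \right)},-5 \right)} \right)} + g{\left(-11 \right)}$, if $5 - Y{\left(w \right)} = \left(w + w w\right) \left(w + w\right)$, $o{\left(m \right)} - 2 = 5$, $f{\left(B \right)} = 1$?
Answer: $120$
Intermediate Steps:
$o{\left(m \right)} = 7$ ($o{\left(m \right)} = 2 + 5 = 7$)
$g{\left(E \right)} = -8 + 7 E$ ($g{\left(E \right)} = -8 + E \left(6 + 1\right) = -8 + E 7 = -8 + 7 E$)
$Y{\left(w \right)} = 5 - 2 w \left(w + w^{2}\right)$ ($Y{\left(w \right)} = 5 - \left(w + w w\right) \left(w + w\right) = 5 - \left(w + w^{2}\right) 2 w = 5 - 2 w \left(w + w^{2}\right)$)
$Y{\left(H{\left(o{\left(U{\left(6 \right)} \right)},-5 \right)} \right)} + g{\left(-11 \right)} = \left(5 - 2 \left(-5\right)^{2} - 2 \left(-5\right)^{3}\right) + \left(-8 + 7 \left(-11\right)\right) = \left(5 - 50 - -250\right) - 85 = \left(5 - 50 + 250\right) - 85 = 205 - 85 = 120$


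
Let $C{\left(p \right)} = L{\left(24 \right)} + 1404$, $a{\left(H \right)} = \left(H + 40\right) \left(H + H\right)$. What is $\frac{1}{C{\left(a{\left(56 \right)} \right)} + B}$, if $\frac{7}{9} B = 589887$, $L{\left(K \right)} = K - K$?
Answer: $\frac{7}{5318811} \approx 1.3161 \cdot 10^{-6}$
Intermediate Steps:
$L{\left(K \right)} = 0$
$a{\left(H \right)} = 2 H \left(40 + H\right)$ ($a{\left(H \right)} = \left(40 + H\right) 2 H = 2 H \left(40 + H\right)$)
$C{\left(p \right)} = 1404$ ($C{\left(p \right)} = 0 + 1404 = 1404$)
$B = \frac{5308983}{7}$ ($B = \frac{9}{7} \cdot 589887 = \frac{5308983}{7} \approx 7.5843 \cdot 10^{5}$)
$\frac{1}{C{\left(a{\left(56 \right)} \right)} + B} = \frac{1}{1404 + \frac{5308983}{7}} = \frac{1}{\frac{5318811}{7}} = \frac{7}{5318811}$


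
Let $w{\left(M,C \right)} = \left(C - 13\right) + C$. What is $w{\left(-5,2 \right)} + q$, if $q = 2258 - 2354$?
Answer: $-105$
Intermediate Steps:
$w{\left(M,C \right)} = -13 + 2 C$ ($w{\left(M,C \right)} = \left(-13 + C\right) + C = -13 + 2 C$)
$q = -96$ ($q = 2258 - 2354 = -96$)
$w{\left(-5,2 \right)} + q = \left(-13 + 2 \cdot 2\right) - 96 = \left(-13 + 4\right) - 96 = -9 - 96 = -105$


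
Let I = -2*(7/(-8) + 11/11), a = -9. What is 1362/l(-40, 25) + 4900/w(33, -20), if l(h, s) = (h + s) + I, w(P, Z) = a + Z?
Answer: -456892/1769 ≈ -258.28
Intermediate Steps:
w(P, Z) = -9 + Z
I = -1/4 (I = -2*(7*(-1/8) + 11*(1/11)) = -2*(-7/8 + 1) = -2*1/8 = -1/4 ≈ -0.25000)
l(h, s) = -1/4 + h + s (l(h, s) = (h + s) - 1/4 = -1/4 + h + s)
1362/l(-40, 25) + 4900/w(33, -20) = 1362/(-1/4 - 40 + 25) + 4900/(-9 - 20) = 1362/(-61/4) + 4900/(-29) = 1362*(-4/61) + 4900*(-1/29) = -5448/61 - 4900/29 = -456892/1769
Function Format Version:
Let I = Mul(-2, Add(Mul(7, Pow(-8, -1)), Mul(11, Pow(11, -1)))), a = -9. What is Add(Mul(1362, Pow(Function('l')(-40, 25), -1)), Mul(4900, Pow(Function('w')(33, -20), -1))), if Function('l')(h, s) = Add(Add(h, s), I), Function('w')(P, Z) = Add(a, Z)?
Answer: Rational(-456892, 1769) ≈ -258.28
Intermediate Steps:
Function('w')(P, Z) = Add(-9, Z)
I = Rational(-1, 4) (I = Mul(-2, Add(Mul(7, Rational(-1, 8)), Mul(11, Rational(1, 11)))) = Mul(-2, Add(Rational(-7, 8), 1)) = Mul(-2, Rational(1, 8)) = Rational(-1, 4) ≈ -0.25000)
Function('l')(h, s) = Add(Rational(-1, 4), h, s) (Function('l')(h, s) = Add(Add(h, s), Rational(-1, 4)) = Add(Rational(-1, 4), h, s))
Add(Mul(1362, Pow(Function('l')(-40, 25), -1)), Mul(4900, Pow(Function('w')(33, -20), -1))) = Add(Mul(1362, Pow(Add(Rational(-1, 4), -40, 25), -1)), Mul(4900, Pow(Add(-9, -20), -1))) = Add(Mul(1362, Pow(Rational(-61, 4), -1)), Mul(4900, Pow(-29, -1))) = Add(Mul(1362, Rational(-4, 61)), Mul(4900, Rational(-1, 29))) = Add(Rational(-5448, 61), Rational(-4900, 29)) = Rational(-456892, 1769)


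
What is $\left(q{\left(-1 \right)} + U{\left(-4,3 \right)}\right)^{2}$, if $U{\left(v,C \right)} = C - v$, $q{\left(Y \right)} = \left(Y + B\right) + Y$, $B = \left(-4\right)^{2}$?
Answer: $441$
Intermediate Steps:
$B = 16$
$q{\left(Y \right)} = 16 + 2 Y$ ($q{\left(Y \right)} = \left(Y + 16\right) + Y = \left(16 + Y\right) + Y = 16 + 2 Y$)
$\left(q{\left(-1 \right)} + U{\left(-4,3 \right)}\right)^{2} = \left(\left(16 + 2 \left(-1\right)\right) + \left(3 - -4\right)\right)^{2} = \left(\left(16 - 2\right) + \left(3 + 4\right)\right)^{2} = \left(14 + 7\right)^{2} = 21^{2} = 441$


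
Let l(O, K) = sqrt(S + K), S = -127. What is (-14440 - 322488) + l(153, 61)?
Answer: -336928 + I*sqrt(66) ≈ -3.3693e+5 + 8.124*I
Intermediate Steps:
l(O, K) = sqrt(-127 + K)
(-14440 - 322488) + l(153, 61) = (-14440 - 322488) + sqrt(-127 + 61) = -336928 + sqrt(-66) = -336928 + I*sqrt(66)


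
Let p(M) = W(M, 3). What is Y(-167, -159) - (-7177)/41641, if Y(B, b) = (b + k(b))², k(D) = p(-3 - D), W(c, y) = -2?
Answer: 1079383538/41641 ≈ 25921.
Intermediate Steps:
p(M) = -2
k(D) = -2
Y(B, b) = (-2 + b)² (Y(B, b) = (b - 2)² = (-2 + b)²)
Y(-167, -159) - (-7177)/41641 = (-2 - 159)² - (-7177)/41641 = (-161)² - (-7177)/41641 = 25921 - 1*(-7177/41641) = 25921 + 7177/41641 = 1079383538/41641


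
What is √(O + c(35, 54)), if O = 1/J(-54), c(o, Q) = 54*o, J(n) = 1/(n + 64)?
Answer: 10*√19 ≈ 43.589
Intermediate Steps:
J(n) = 1/(64 + n)
O = 10 (O = 1/(1/(64 - 54)) = 1/(1/10) = 1/(⅒) = 10)
√(O + c(35, 54)) = √(10 + 54*35) = √(10 + 1890) = √1900 = 10*√19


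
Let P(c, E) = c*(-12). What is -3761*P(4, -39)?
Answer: 180528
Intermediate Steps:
P(c, E) = -12*c
-3761*P(4, -39) = -(-45132)*4 = -3761*(-48) = 180528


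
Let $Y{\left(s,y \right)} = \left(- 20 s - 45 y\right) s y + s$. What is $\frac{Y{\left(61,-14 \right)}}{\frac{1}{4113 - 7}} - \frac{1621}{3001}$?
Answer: $\frac{6209367976005}{3001} \approx 2.0691 \cdot 10^{9}$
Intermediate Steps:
$Y{\left(s,y \right)} = s + s y \left(- 45 y - 20 s\right)$ ($Y{\left(s,y \right)} = \left(- 45 y - 20 s\right) s y + s = s \left(- 45 y - 20 s\right) y + s = s y \left(- 45 y - 20 s\right) + s = s + s y \left(- 45 y - 20 s\right)$)
$\frac{Y{\left(61,-14 \right)}}{\frac{1}{4113 - 7}} - \frac{1621}{3001} = \frac{61 \left(1 - 45 \left(-14\right)^{2} - 1220 \left(-14\right)\right)}{\frac{1}{4113 - 7}} - \frac{1621}{3001} = \frac{61 \left(1 - 8820 + 17080\right)}{\frac{1}{4106}} - \frac{1621}{3001} = 61 \left(1 - 8820 + 17080\right) \frac{1}{\frac{1}{4106}} - \frac{1621}{3001} = 61 \cdot 8261 \cdot 4106 - \frac{1621}{3001} = 503921 \cdot 4106 - \frac{1621}{3001} = 2069099626 - \frac{1621}{3001} = \frac{6209367976005}{3001}$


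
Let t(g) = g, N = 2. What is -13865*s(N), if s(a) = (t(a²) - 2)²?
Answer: -55460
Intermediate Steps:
s(a) = (-2 + a²)² (s(a) = (a² - 2)² = (-2 + a²)²)
-13865*s(N) = -13865*(-2 + 2²)² = -13865*(-2 + 4)² = -13865*2² = -13865*4 = -55460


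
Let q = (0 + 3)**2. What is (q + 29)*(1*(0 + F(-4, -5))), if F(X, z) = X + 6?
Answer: 76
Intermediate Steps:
F(X, z) = 6 + X
q = 9 (q = 3**2 = 9)
(q + 29)*(1*(0 + F(-4, -5))) = (9 + 29)*(1*(0 + (6 - 4))) = 38*(1*(0 + 2)) = 38*(1*2) = 38*2 = 76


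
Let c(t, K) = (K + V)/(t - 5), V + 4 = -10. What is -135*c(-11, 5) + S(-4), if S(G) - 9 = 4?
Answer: -1007/16 ≈ -62.938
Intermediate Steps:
V = -14 (V = -4 - 10 = -14)
S(G) = 13 (S(G) = 9 + 4 = 13)
c(t, K) = (-14 + K)/(-5 + t) (c(t, K) = (K - 14)/(t - 5) = (-14 + K)/(-5 + t))
-135*c(-11, 5) + S(-4) = -135*(-14 + 5)/(-5 - 11) + 13 = -135*(-9)/(-16) + 13 = -(-135)*(-9)/16 + 13 = -135*9/16 + 13 = -1215/16 + 13 = -1007/16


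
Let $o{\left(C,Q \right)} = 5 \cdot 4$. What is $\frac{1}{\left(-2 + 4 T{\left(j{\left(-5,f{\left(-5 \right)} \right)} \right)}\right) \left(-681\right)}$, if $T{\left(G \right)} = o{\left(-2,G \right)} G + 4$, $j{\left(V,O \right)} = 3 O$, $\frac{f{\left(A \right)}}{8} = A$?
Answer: $\frac{1}{6528066} \approx 1.5318 \cdot 10^{-7}$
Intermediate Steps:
$o{\left(C,Q \right)} = 20$
$f{\left(A \right)} = 8 A$
$T{\left(G \right)} = 4 + 20 G$ ($T{\left(G \right)} = 20 G + 4 = 4 + 20 G$)
$\frac{1}{\left(-2 + 4 T{\left(j{\left(-5,f{\left(-5 \right)} \right)} \right)}\right) \left(-681\right)} = \frac{1}{\left(-2 + 4 \left(4 + 20 \cdot 3 \cdot 8 \left(-5\right)\right)\right) \left(-681\right)} = \frac{1}{\left(-2 + 4 \left(4 + 20 \cdot 3 \left(-40\right)\right)\right) \left(-681\right)} = \frac{1}{\left(-2 + 4 \left(4 + 20 \left(-120\right)\right)\right) \left(-681\right)} = \frac{1}{\left(-2 + 4 \left(4 - 2400\right)\right) \left(-681\right)} = \frac{1}{\left(-2 + 4 \left(-2396\right)\right) \left(-681\right)} = \frac{1}{\left(-2 - 9584\right) \left(-681\right)} = \frac{1}{\left(-9586\right) \left(-681\right)} = \frac{1}{6528066}$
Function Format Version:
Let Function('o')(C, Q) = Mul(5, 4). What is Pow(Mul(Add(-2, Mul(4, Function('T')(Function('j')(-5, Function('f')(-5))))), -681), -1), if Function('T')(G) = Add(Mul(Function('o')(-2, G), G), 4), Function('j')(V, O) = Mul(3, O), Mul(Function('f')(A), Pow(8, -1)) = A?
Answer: Rational(1, 6528066) ≈ 1.5318e-7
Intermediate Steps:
Function('o')(C, Q) = 20
Function('f')(A) = Mul(8, A)
Function('T')(G) = Add(4, Mul(20, G)) (Function('T')(G) = Add(Mul(20, G), 4) = Add(4, Mul(20, G)))
Pow(Mul(Add(-2, Mul(4, Function('T')(Function('j')(-5, Function('f')(-5))))), -681), -1) = Pow(Mul(Add(-2, Mul(4, Add(4, Mul(20, Mul(3, Mul(8, -5)))))), -681), -1) = Pow(Mul(Add(-2, Mul(4, Add(4, Mul(20, Mul(3, -40))))), -681), -1) = Pow(Mul(Add(-2, Mul(4, Add(4, Mul(20, -120)))), -681), -1) = Pow(Mul(Add(-2, Mul(4, Add(4, -2400))), -681), -1) = Pow(Mul(Add(-2, Mul(4, -2396)), -681), -1) = Pow(Mul(Add(-2, -9584), -681), -1) = Pow(Mul(-9586, -681), -1) = Pow(6528066, -1) = Rational(1, 6528066)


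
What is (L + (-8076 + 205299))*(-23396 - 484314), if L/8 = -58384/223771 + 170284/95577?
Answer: -2141693232789259714390/21387360867 ≈ -1.0014e+11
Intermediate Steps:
L = 260195627168/21387360867 (L = 8*(-58384/223771 + 170284/95577) = 8*(32524453396/21387360867) = 260195627168/21387360867 ≈ 12.166)
(L + (-8076 + 205299))*(-23396 - 484314) = (260195627168/21387360867 + (-8076 + 205299))*(-23396 - 484314) = (260195627168/21387360867 + 197223)*(-507710) = (4218339667899509/21387360867)*(-507710) = -2141693232789259714390/21387360867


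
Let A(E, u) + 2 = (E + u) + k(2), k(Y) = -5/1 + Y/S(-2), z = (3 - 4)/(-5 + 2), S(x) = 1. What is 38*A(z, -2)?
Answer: -760/3 ≈ -253.33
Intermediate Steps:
z = ⅓ (z = -1/(-3) = -1*(-⅓) = ⅓ ≈ 0.33333)
k(Y) = -5 + Y (k(Y) = -5/1 + Y/1 = -5*1 + Y*1 = -5 + Y)
A(E, u) = -5 + E + u (A(E, u) = -2 + ((E + u) + (-5 + 2)) = -2 + ((E + u) - 3) = -2 + (-3 + E + u) = -5 + E + u)
38*A(z, -2) = 38*(-5 + ⅓ - 2) = 38*(-20/3) = -760/3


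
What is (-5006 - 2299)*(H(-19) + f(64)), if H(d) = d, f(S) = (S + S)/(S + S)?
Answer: 131490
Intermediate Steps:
f(S) = 1 (f(S) = (2*S)/((2*S)) = (2*S)*(1/(2*S)) = 1)
(-5006 - 2299)*(H(-19) + f(64)) = (-5006 - 2299)*(-19 + 1) = -7305*(-18) = 131490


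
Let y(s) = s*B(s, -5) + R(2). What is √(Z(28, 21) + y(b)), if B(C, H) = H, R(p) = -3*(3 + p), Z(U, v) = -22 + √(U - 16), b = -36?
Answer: √(143 + 2*√3) ≈ 12.102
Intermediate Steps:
Z(U, v) = -22 + √(-16 + U)
R(p) = -9 - 3*p
y(s) = -15 - 5*s (y(s) = s*(-5) + (-9 - 3*2) = -5*s + (-9 - 6) = -5*s - 15 = -15 - 5*s)
√(Z(28, 21) + y(b)) = √((-22 + √(-16 + 28)) + (-15 - 5*(-36))) = √((-22 + √12) + (-15 + 180)) = √((-22 + 2*√3) + 165) = √(143 + 2*√3)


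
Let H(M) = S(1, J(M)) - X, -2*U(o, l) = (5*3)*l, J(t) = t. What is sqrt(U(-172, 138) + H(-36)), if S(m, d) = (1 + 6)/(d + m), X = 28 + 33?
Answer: 3*I*sqrt(3045)/5 ≈ 33.109*I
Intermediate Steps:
U(o, l) = -15*l/2 (U(o, l) = -5*3*l/2 = -15*l/2)
X = 61
S(m, d) = 7/(d + m)
H(M) = -61 + 7/(1 + M) (H(M) = 7/(M + 1) - 1*61 = 7/(1 + M) - 61 = -61 + 7/(1 + M))
sqrt(U(-172, 138) + H(-36)) = sqrt(-15/2*138 + (-54 - 61*(-36))/(1 - 36)) = sqrt(-1035 + (-54 + 2196)/(-35)) = sqrt(-1035 - 1/35*2142) = sqrt(-1035 - 306/5) = sqrt(-5481/5) = 3*I*sqrt(3045)/5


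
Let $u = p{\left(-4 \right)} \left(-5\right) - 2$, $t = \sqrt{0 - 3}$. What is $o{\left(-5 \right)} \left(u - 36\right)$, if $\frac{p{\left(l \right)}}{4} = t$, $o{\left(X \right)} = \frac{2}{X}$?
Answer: $\frac{76}{5} + 8 i \sqrt{3} \approx 15.2 + 13.856 i$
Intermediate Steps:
$t = i \sqrt{3}$ ($t = \sqrt{-3} = i \sqrt{3} \approx 1.732 i$)
$p{\left(l \right)} = 4 i \sqrt{3}$
$u = -2 - 20 i \sqrt{3}$ ($u = 4 i \sqrt{3} \left(-5\right) - 2 = - 20 i \sqrt{3} - 2 = -2 - 20 i \sqrt{3} \approx -2.0 - 34.641 i$)
$o{\left(-5 \right)} \left(u - 36\right) = \frac{2}{-5} \left(\left(-2 - 20 i \sqrt{3}\right) - 36\right) = 2 \left(- \frac{1}{5}\right) \left(-38 - 20 i \sqrt{3}\right) = - \frac{2 \left(-38 - 20 i \sqrt{3}\right)}{5} = \frac{76}{5} + 8 i \sqrt{3}$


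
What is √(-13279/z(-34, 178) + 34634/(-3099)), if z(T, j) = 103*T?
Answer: I*√869698828623606/10852698 ≈ 2.7174*I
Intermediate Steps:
√(-13279/z(-34, 178) + 34634/(-3099)) = √(-13279/(103*(-34)) + 34634/(-3099)) = √(-13279/(-3502) + 34634*(-1/3099)) = √(-13279*(-1/3502) - 34634/3099) = √(13279/3502 - 34634/3099) = √(-80136647/10852698) = I*√869698828623606/10852698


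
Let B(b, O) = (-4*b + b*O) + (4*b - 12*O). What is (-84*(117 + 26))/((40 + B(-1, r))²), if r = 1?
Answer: -4004/243 ≈ -16.477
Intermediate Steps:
B(b, O) = -12*O + O*b (B(b, O) = (-4*b + O*b) + (-12*O + 4*b) = -12*O + O*b)
(-84*(117 + 26))/((40 + B(-1, r))²) = (-84*(117 + 26))/((40 + 1*(-12 - 1))²) = (-84*143)/((40 + 1*(-13))²) = -12012/(40 - 13)² = -12012/(27²) = -12012/729 = -12012*1/729 = -4004/243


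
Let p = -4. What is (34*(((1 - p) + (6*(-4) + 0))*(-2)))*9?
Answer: 11628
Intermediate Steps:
(34*(((1 - p) + (6*(-4) + 0))*(-2)))*9 = (34*(((1 - 1*(-4)) + (6*(-4) + 0))*(-2)))*9 = (34*(((1 + 4) + (-24 + 0))*(-2)))*9 = (34*((5 - 24)*(-2)))*9 = (34*(-19*(-2)))*9 = (34*38)*9 = 1292*9 = 11628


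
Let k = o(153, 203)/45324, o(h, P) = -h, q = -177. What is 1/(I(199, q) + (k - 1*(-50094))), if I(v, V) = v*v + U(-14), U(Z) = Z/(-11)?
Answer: 55396/4968814537 ≈ 1.1149e-5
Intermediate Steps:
U(Z) = -Z/11 (U(Z) = Z*(-1/11) = -Z/11)
I(v, V) = 14/11 + v² (I(v, V) = v*v - 1/11*(-14) = v² + 14/11 = 14/11 + v²)
k = -17/5036 (k = -1*153/45324 = -153*1/45324 = -17/5036 ≈ -0.0033757)
1/(I(199, q) + (k - 1*(-50094))) = 1/((14/11 + 199²) + (-17/5036 - 1*(-50094))) = 1/((14/11 + 39601) + (-17/5036 + 50094)) = 1/(435625/11 + 252273367/5036) = 1/(4968814537/55396) = 55396/4968814537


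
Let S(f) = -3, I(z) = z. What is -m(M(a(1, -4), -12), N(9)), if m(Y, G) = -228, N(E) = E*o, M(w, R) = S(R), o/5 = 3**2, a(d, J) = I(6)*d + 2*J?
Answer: 228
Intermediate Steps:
a(d, J) = 2*J + 6*d (a(d, J) = 6*d + 2*J = 2*J + 6*d)
o = 45 (o = 5*3**2 = 5*9 = 45)
M(w, R) = -3
N(E) = 45*E (N(E) = E*45 = 45*E)
-m(M(a(1, -4), -12), N(9)) = -1*(-228) = 228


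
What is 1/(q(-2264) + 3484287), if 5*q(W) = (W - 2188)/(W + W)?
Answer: 5660/19721065533 ≈ 2.8700e-7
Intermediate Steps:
q(W) = (-2188 + W)/(10*W) (q(W) = ((W - 2188)/(W + W))/5 = ((-2188 + W)/((2*W)))/5 = ((-2188 + W)*(1/(2*W)))/5 = ((-2188 + W)/(2*W))/5 = (-2188 + W)/(10*W))
1/(q(-2264) + 3484287) = 1/((⅒)*(-2188 - 2264)/(-2264) + 3484287) = 1/((⅒)*(-1/2264)*(-4452) + 3484287) = 1/(1113/5660 + 3484287) = 1/(19721065533/5660) = 5660/19721065533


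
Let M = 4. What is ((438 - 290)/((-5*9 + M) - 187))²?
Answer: 1369/3249 ≈ 0.42136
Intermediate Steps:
((438 - 290)/((-5*9 + M) - 187))² = ((438 - 290)/((-5*9 + 4) - 187))² = (148/((-45 + 4) - 187))² = (148/(-41 - 187))² = (148/(-228))² = (148*(-1/228))² = (-37/57)² = 1369/3249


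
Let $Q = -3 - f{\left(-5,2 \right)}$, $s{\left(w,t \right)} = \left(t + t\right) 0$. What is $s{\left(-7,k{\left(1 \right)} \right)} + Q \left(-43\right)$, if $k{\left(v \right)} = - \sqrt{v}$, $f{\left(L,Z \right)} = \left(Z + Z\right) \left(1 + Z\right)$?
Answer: $645$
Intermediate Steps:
$f{\left(L,Z \right)} = 2 Z \left(1 + Z\right)$
$s{\left(w,t \right)} = 0$ ($s{\left(w,t \right)} = 2 t 0 = 0$)
$Q = -15$ ($Q = -3 - 2 \cdot 2 \left(1 + 2\right) = -3 - 2 \cdot 2 \cdot 3 = -3 - 12 = -15$)
$s{\left(-7,k{\left(1 \right)} \right)} + Q \left(-43\right) = 0 - -645 = 0 + 645 = 645$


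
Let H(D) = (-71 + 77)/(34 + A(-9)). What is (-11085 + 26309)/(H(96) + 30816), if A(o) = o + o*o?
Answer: 806872/1633251 ≈ 0.49403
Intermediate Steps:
A(o) = o + o**2
H(D) = 3/53 (H(D) = (-71 + 77)/(34 - 9*(1 - 9)) = 6/(34 - 9*(-8)) = 6/(34 + 72) = 6/106 = 6*(1/106) = 3/53)
(-11085 + 26309)/(H(96) + 30816) = (-11085 + 26309)/(3/53 + 30816) = 15224/(1633251/53) = 15224*(53/1633251) = 806872/1633251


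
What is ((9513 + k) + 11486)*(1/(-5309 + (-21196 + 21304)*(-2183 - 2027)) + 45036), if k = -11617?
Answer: 194358118105346/459989 ≈ 4.2253e+8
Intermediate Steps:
((9513 + k) + 11486)*(1/(-5309 + (-21196 + 21304)*(-2183 - 2027)) + 45036) = ((9513 - 11617) + 11486)*(1/(-5309 + (-21196 + 21304)*(-2183 - 2027)) + 45036) = (-2104 + 11486)*(1/(-5309 + 108*(-4210)) + 45036) = 9382*(1/(-5309 - 454680) + 45036) = 9382*(1/(-459989) + 45036) = 9382*(-1/459989 + 45036) = 9382*(20716064603/459989) = 194358118105346/459989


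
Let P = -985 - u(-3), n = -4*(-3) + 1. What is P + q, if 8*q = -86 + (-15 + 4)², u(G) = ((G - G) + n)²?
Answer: -9197/8 ≈ -1149.6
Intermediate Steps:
n = 13 (n = 12 + 1 = 13)
u(G) = 169 (u(G) = ((G - G) + 13)² = (0 + 13)² = 13² = 169)
q = 35/8 (q = (-86 + (-15 + 4)²)/8 = (-86 + (-11)²)/8 = (-86 + 121)/8 = (⅛)*35 = 35/8 ≈ 4.3750)
P = -1154 (P = -985 - 1*169 = -985 - 169 = -1154)
P + q = -1154 + 35/8 = -9197/8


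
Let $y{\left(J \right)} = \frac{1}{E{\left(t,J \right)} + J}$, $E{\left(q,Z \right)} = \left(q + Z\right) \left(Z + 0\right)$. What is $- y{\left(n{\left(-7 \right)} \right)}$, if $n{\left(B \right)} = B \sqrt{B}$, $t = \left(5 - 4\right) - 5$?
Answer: $\frac{\sqrt{7}}{49 \left(- 3 i + 7 \sqrt{7}\right)} \approx 0.0028409 + 0.00046018 i$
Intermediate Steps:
$t = -4$ ($t = 1 - 5 = -4$)
$E{\left(q,Z \right)} = Z \left(Z + q\right)$ ($E{\left(q,Z \right)} = \left(Z + q\right) Z = Z \left(Z + q\right)$)
$n{\left(B \right)} = B^{\frac{3}{2}}$
$y{\left(J \right)} = \frac{1}{J + J \left(-4 + J\right)}$ ($y{\left(J \right)} = \frac{1}{J \left(J - 4\right) + J} = \frac{1}{J \left(-4 + J\right) + J} = \frac{1}{J + J \left(-4 + J\right)}$)
$- y{\left(n{\left(-7 \right)} \right)} = - \frac{1}{\left(-7\right)^{\frac{3}{2}} \left(-3 + \left(-7\right)^{\frac{3}{2}}\right)} = - \frac{1}{- 7 i \sqrt{7} \left(-3 - 7 i \sqrt{7}\right)} = - \frac{\frac{1}{49} i \sqrt{7}}{-3 - 7 i \sqrt{7}} = - \frac{i \sqrt{7}}{49 \left(-3 - 7 i \sqrt{7}\right)}$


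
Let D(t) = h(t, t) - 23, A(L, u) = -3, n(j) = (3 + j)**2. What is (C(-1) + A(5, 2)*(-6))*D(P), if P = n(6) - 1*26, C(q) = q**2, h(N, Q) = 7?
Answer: -304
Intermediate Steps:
P = 55 (P = (3 + 6)**2 - 1*26 = 9**2 - 26 = 81 - 26 = 55)
D(t) = -16 (D(t) = 7 - 23 = -16)
(C(-1) + A(5, 2)*(-6))*D(P) = ((-1)**2 - 3*(-6))*(-16) = (1 + 18)*(-16) = 19*(-16) = -304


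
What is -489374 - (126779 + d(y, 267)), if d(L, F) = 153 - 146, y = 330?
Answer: -616160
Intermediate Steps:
d(L, F) = 7
-489374 - (126779 + d(y, 267)) = -489374 - (126779 + 7) = -489374 - 1*126786 = -489374 - 126786 = -616160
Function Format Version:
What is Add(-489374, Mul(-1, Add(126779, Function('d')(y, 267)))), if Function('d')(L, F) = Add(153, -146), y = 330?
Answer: -616160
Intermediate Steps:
Function('d')(L, F) = 7
Add(-489374, Mul(-1, Add(126779, Function('d')(y, 267)))) = Add(-489374, Mul(-1, Add(126779, 7))) = Add(-489374, Mul(-1, 126786)) = Add(-489374, -126786) = -616160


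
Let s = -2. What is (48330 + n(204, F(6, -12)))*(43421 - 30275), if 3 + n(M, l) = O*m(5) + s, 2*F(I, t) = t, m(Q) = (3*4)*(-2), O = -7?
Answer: 637488978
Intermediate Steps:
m(Q) = -24 (m(Q) = 12*(-2) = -24)
F(I, t) = t/2
n(M, l) = 163 (n(M, l) = -3 + (-7*(-24) - 2) = -3 + (168 - 2) = -3 + 166 = 163)
(48330 + n(204, F(6, -12)))*(43421 - 30275) = (48330 + 163)*(43421 - 30275) = 48493*13146 = 637488978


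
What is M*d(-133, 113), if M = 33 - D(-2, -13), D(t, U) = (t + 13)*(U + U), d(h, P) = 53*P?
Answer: 1910491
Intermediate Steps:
D(t, U) = 2*U*(13 + t) (D(t, U) = (13 + t)*(2*U) = 2*U*(13 + t))
M = 319 (M = 33 - 2*(-13)*(13 - 2) = 33 - 2*(-13)*11 = 33 - 1*(-286) = 33 + 286 = 319)
M*d(-133, 113) = 319*(53*113) = 319*5989 = 1910491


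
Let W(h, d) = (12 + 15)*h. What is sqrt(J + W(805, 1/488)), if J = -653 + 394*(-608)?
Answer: I*sqrt(218470) ≈ 467.41*I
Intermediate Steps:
W(h, d) = 27*h
J = -240205 (J = -653 - 239552 = -240205)
sqrt(J + W(805, 1/488)) = sqrt(-240205 + 27*805) = sqrt(-240205 + 21735) = sqrt(-218470) = I*sqrt(218470)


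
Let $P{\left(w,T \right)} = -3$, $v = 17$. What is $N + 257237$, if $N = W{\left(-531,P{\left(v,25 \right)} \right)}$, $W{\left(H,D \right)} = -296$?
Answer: $256941$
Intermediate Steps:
$N = -296$
$N + 257237 = -296 + 257237 = 256941$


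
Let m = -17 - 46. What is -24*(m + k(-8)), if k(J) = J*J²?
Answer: 13800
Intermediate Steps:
m = -63
k(J) = J³
-24*(m + k(-8)) = -24*(-63 + (-8)³) = -24*(-63 - 512) = -24*(-575) = 13800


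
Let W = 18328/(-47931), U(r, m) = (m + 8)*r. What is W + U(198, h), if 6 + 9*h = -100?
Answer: -35870716/47931 ≈ -748.38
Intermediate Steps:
h = -106/9 (h = -2/3 + (1/9)*(-100) = -2/3 - 100/9 = -106/9 ≈ -11.778)
U(r, m) = r*(8 + m) (U(r, m) = (8 + m)*r = r*(8 + m))
W = -18328/47931 (W = 18328*(-1/47931) = -18328/47931 ≈ -0.38238)
W + U(198, h) = -18328/47931 + 198*(8 - 106/9) = -18328/47931 + 198*(-34/9) = -18328/47931 - 748 = -35870716/47931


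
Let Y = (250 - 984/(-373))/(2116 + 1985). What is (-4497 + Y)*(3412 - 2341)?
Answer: -2455747753179/509891 ≈ -4.8162e+6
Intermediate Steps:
Y = 94234/1529673 (Y = (250 - 984*(-1/373))/4101 = (250 + 984/373)*(1/4101) = (94234/373)*(1/4101) = 94234/1529673 ≈ 0.061604)
(-4497 + Y)*(3412 - 2341) = (-4497 + 94234/1529673)*(3412 - 2341) = -6878845247/1529673*1071 = -2455747753179/509891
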